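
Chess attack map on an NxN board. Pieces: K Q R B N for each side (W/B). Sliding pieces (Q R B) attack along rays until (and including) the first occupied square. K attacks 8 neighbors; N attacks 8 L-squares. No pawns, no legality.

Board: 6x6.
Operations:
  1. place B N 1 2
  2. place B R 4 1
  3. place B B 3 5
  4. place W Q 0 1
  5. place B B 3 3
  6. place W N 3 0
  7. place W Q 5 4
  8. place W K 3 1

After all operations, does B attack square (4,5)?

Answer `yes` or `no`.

Op 1: place BN@(1,2)
Op 2: place BR@(4,1)
Op 3: place BB@(3,5)
Op 4: place WQ@(0,1)
Op 5: place BB@(3,3)
Op 6: place WN@(3,0)
Op 7: place WQ@(5,4)
Op 8: place WK@(3,1)
Per-piece attacks for B:
  BN@(1,2): attacks (2,4) (3,3) (0,4) (2,0) (3,1) (0,0)
  BB@(3,3): attacks (4,4) (5,5) (4,2) (5,1) (2,4) (1,5) (2,2) (1,1) (0,0)
  BB@(3,5): attacks (4,4) (5,3) (2,4) (1,3) (0,2)
  BR@(4,1): attacks (4,2) (4,3) (4,4) (4,5) (4,0) (5,1) (3,1) [ray(-1,0) blocked at (3,1)]
B attacks (4,5): yes

Answer: yes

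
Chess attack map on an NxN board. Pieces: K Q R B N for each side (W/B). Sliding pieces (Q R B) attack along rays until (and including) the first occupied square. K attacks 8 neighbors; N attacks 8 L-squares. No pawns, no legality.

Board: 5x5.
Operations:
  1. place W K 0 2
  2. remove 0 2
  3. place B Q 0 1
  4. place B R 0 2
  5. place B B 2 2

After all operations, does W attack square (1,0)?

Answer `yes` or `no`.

Answer: no

Derivation:
Op 1: place WK@(0,2)
Op 2: remove (0,2)
Op 3: place BQ@(0,1)
Op 4: place BR@(0,2)
Op 5: place BB@(2,2)
Per-piece attacks for W:
W attacks (1,0): no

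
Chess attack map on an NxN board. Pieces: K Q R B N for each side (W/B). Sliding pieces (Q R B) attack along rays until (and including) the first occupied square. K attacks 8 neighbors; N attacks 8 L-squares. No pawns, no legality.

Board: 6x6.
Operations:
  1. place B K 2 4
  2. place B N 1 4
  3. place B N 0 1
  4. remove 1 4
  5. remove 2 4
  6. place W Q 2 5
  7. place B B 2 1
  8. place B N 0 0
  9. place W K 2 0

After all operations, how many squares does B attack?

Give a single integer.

Answer: 11

Derivation:
Op 1: place BK@(2,4)
Op 2: place BN@(1,4)
Op 3: place BN@(0,1)
Op 4: remove (1,4)
Op 5: remove (2,4)
Op 6: place WQ@(2,5)
Op 7: place BB@(2,1)
Op 8: place BN@(0,0)
Op 9: place WK@(2,0)
Per-piece attacks for B:
  BN@(0,0): attacks (1,2) (2,1)
  BN@(0,1): attacks (1,3) (2,2) (2,0)
  BB@(2,1): attacks (3,2) (4,3) (5,4) (3,0) (1,2) (0,3) (1,0)
Union (11 distinct): (0,3) (1,0) (1,2) (1,3) (2,0) (2,1) (2,2) (3,0) (3,2) (4,3) (5,4)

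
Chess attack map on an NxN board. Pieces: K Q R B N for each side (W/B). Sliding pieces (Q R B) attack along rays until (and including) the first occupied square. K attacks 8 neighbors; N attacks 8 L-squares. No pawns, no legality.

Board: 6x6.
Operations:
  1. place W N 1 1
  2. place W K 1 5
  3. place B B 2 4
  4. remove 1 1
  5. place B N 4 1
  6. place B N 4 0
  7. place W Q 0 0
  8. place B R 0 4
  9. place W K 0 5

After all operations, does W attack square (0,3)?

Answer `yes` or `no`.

Answer: yes

Derivation:
Op 1: place WN@(1,1)
Op 2: place WK@(1,5)
Op 3: place BB@(2,4)
Op 4: remove (1,1)
Op 5: place BN@(4,1)
Op 6: place BN@(4,0)
Op 7: place WQ@(0,0)
Op 8: place BR@(0,4)
Op 9: place WK@(0,5)
Per-piece attacks for W:
  WQ@(0,0): attacks (0,1) (0,2) (0,3) (0,4) (1,0) (2,0) (3,0) (4,0) (1,1) (2,2) (3,3) (4,4) (5,5) [ray(0,1) blocked at (0,4); ray(1,0) blocked at (4,0)]
  WK@(0,5): attacks (0,4) (1,5) (1,4)
  WK@(1,5): attacks (1,4) (2,5) (0,5) (2,4) (0,4)
W attacks (0,3): yes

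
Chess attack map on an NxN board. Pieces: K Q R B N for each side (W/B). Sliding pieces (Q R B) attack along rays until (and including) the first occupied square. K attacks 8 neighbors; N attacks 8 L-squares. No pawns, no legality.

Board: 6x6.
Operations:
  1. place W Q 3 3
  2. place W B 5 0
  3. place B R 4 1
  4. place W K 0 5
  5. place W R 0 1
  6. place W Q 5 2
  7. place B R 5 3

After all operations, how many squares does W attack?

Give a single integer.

Answer: 28

Derivation:
Op 1: place WQ@(3,3)
Op 2: place WB@(5,0)
Op 3: place BR@(4,1)
Op 4: place WK@(0,5)
Op 5: place WR@(0,1)
Op 6: place WQ@(5,2)
Op 7: place BR@(5,3)
Per-piece attacks for W:
  WR@(0,1): attacks (0,2) (0,3) (0,4) (0,5) (0,0) (1,1) (2,1) (3,1) (4,1) [ray(0,1) blocked at (0,5); ray(1,0) blocked at (4,1)]
  WK@(0,5): attacks (0,4) (1,5) (1,4)
  WQ@(3,3): attacks (3,4) (3,5) (3,2) (3,1) (3,0) (4,3) (5,3) (2,3) (1,3) (0,3) (4,4) (5,5) (4,2) (5,1) (2,4) (1,5) (2,2) (1,1) (0,0) [ray(1,0) blocked at (5,3)]
  WB@(5,0): attacks (4,1) [ray(-1,1) blocked at (4,1)]
  WQ@(5,2): attacks (5,3) (5,1) (5,0) (4,2) (3,2) (2,2) (1,2) (0,2) (4,3) (3,4) (2,5) (4,1) [ray(0,1) blocked at (5,3); ray(0,-1) blocked at (5,0); ray(-1,-1) blocked at (4,1)]
Union (28 distinct): (0,0) (0,2) (0,3) (0,4) (0,5) (1,1) (1,2) (1,3) (1,4) (1,5) (2,1) (2,2) (2,3) (2,4) (2,5) (3,0) (3,1) (3,2) (3,4) (3,5) (4,1) (4,2) (4,3) (4,4) (5,0) (5,1) (5,3) (5,5)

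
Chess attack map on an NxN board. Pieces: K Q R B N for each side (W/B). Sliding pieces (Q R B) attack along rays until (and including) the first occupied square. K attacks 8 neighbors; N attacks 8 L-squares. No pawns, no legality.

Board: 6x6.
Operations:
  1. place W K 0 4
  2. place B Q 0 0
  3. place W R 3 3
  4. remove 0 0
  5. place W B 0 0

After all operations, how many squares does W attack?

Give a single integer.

Op 1: place WK@(0,4)
Op 2: place BQ@(0,0)
Op 3: place WR@(3,3)
Op 4: remove (0,0)
Op 5: place WB@(0,0)
Per-piece attacks for W:
  WB@(0,0): attacks (1,1) (2,2) (3,3) [ray(1,1) blocked at (3,3)]
  WK@(0,4): attacks (0,5) (0,3) (1,4) (1,5) (1,3)
  WR@(3,3): attacks (3,4) (3,5) (3,2) (3,1) (3,0) (4,3) (5,3) (2,3) (1,3) (0,3)
Union (16 distinct): (0,3) (0,5) (1,1) (1,3) (1,4) (1,5) (2,2) (2,3) (3,0) (3,1) (3,2) (3,3) (3,4) (3,5) (4,3) (5,3)

Answer: 16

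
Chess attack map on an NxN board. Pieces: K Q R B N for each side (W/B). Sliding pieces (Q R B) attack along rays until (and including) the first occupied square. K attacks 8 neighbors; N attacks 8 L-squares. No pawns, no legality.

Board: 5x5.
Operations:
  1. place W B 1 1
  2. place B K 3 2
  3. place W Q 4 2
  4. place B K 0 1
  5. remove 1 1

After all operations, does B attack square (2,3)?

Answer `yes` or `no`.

Op 1: place WB@(1,1)
Op 2: place BK@(3,2)
Op 3: place WQ@(4,2)
Op 4: place BK@(0,1)
Op 5: remove (1,1)
Per-piece attacks for B:
  BK@(0,1): attacks (0,2) (0,0) (1,1) (1,2) (1,0)
  BK@(3,2): attacks (3,3) (3,1) (4,2) (2,2) (4,3) (4,1) (2,3) (2,1)
B attacks (2,3): yes

Answer: yes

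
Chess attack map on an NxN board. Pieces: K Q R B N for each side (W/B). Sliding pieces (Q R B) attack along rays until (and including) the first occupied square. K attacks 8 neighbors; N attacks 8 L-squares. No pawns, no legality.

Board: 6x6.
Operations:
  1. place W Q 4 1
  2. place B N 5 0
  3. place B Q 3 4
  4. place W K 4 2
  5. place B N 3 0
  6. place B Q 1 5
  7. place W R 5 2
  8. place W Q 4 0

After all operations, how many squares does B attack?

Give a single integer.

Answer: 25

Derivation:
Op 1: place WQ@(4,1)
Op 2: place BN@(5,0)
Op 3: place BQ@(3,4)
Op 4: place WK@(4,2)
Op 5: place BN@(3,0)
Op 6: place BQ@(1,5)
Op 7: place WR@(5,2)
Op 8: place WQ@(4,0)
Per-piece attacks for B:
  BQ@(1,5): attacks (1,4) (1,3) (1,2) (1,1) (1,0) (2,5) (3,5) (4,5) (5,5) (0,5) (2,4) (3,3) (4,2) (0,4) [ray(1,-1) blocked at (4,2)]
  BN@(3,0): attacks (4,2) (5,1) (2,2) (1,1)
  BQ@(3,4): attacks (3,5) (3,3) (3,2) (3,1) (3,0) (4,4) (5,4) (2,4) (1,4) (0,4) (4,5) (4,3) (5,2) (2,5) (2,3) (1,2) (0,1) [ray(0,-1) blocked at (3,0); ray(1,-1) blocked at (5,2)]
  BN@(5,0): attacks (4,2) (3,1)
Union (25 distinct): (0,1) (0,4) (0,5) (1,0) (1,1) (1,2) (1,3) (1,4) (2,2) (2,3) (2,4) (2,5) (3,0) (3,1) (3,2) (3,3) (3,5) (4,2) (4,3) (4,4) (4,5) (5,1) (5,2) (5,4) (5,5)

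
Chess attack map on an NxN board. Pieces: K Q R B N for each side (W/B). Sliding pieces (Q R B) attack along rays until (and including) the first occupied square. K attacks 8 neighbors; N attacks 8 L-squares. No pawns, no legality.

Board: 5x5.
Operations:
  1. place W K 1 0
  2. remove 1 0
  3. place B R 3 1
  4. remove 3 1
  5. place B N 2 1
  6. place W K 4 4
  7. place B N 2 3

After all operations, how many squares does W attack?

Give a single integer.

Answer: 3

Derivation:
Op 1: place WK@(1,0)
Op 2: remove (1,0)
Op 3: place BR@(3,1)
Op 4: remove (3,1)
Op 5: place BN@(2,1)
Op 6: place WK@(4,4)
Op 7: place BN@(2,3)
Per-piece attacks for W:
  WK@(4,4): attacks (4,3) (3,4) (3,3)
Union (3 distinct): (3,3) (3,4) (4,3)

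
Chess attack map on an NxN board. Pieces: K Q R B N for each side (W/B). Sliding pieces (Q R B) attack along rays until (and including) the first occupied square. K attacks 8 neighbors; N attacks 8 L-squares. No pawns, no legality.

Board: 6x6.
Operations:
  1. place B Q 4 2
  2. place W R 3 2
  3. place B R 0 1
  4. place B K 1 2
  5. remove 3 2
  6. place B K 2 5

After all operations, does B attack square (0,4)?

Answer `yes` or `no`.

Op 1: place BQ@(4,2)
Op 2: place WR@(3,2)
Op 3: place BR@(0,1)
Op 4: place BK@(1,2)
Op 5: remove (3,2)
Op 6: place BK@(2,5)
Per-piece attacks for B:
  BR@(0,1): attacks (0,2) (0,3) (0,4) (0,5) (0,0) (1,1) (2,1) (3,1) (4,1) (5,1)
  BK@(1,2): attacks (1,3) (1,1) (2,2) (0,2) (2,3) (2,1) (0,3) (0,1)
  BK@(2,5): attacks (2,4) (3,5) (1,5) (3,4) (1,4)
  BQ@(4,2): attacks (4,3) (4,4) (4,5) (4,1) (4,0) (5,2) (3,2) (2,2) (1,2) (5,3) (5,1) (3,3) (2,4) (1,5) (3,1) (2,0) [ray(-1,0) blocked at (1,2)]
B attacks (0,4): yes

Answer: yes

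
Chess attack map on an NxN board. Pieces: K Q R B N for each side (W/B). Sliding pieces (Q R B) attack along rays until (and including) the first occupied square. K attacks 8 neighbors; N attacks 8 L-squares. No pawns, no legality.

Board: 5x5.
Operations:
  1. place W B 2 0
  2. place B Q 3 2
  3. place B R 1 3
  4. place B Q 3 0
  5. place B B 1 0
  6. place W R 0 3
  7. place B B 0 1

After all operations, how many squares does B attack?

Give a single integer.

Op 1: place WB@(2,0)
Op 2: place BQ@(3,2)
Op 3: place BR@(1,3)
Op 4: place BQ@(3,0)
Op 5: place BB@(1,0)
Op 6: place WR@(0,3)
Op 7: place BB@(0,1)
Per-piece attacks for B:
  BB@(0,1): attacks (1,2) (2,3) (3,4) (1,0) [ray(1,-1) blocked at (1,0)]
  BB@(1,0): attacks (2,1) (3,2) (0,1) [ray(1,1) blocked at (3,2); ray(-1,1) blocked at (0,1)]
  BR@(1,3): attacks (1,4) (1,2) (1,1) (1,0) (2,3) (3,3) (4,3) (0,3) [ray(0,-1) blocked at (1,0); ray(-1,0) blocked at (0,3)]
  BQ@(3,0): attacks (3,1) (3,2) (4,0) (2,0) (4,1) (2,1) (1,2) (0,3) [ray(0,1) blocked at (3,2); ray(-1,0) blocked at (2,0); ray(-1,1) blocked at (0,3)]
  BQ@(3,2): attacks (3,3) (3,4) (3,1) (3,0) (4,2) (2,2) (1,2) (0,2) (4,3) (4,1) (2,3) (1,4) (2,1) (1,0) [ray(0,-1) blocked at (3,0); ray(-1,-1) blocked at (1,0)]
Union (20 distinct): (0,1) (0,2) (0,3) (1,0) (1,1) (1,2) (1,4) (2,0) (2,1) (2,2) (2,3) (3,0) (3,1) (3,2) (3,3) (3,4) (4,0) (4,1) (4,2) (4,3)

Answer: 20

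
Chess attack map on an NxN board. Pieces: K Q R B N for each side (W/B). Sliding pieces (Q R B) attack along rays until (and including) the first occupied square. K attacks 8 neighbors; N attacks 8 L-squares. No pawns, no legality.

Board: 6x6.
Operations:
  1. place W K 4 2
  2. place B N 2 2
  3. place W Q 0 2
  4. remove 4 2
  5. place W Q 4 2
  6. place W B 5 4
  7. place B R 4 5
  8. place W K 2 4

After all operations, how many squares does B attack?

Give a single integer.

Answer: 15

Derivation:
Op 1: place WK@(4,2)
Op 2: place BN@(2,2)
Op 3: place WQ@(0,2)
Op 4: remove (4,2)
Op 5: place WQ@(4,2)
Op 6: place WB@(5,4)
Op 7: place BR@(4,5)
Op 8: place WK@(2,4)
Per-piece attacks for B:
  BN@(2,2): attacks (3,4) (4,3) (1,4) (0,3) (3,0) (4,1) (1,0) (0,1)
  BR@(4,5): attacks (4,4) (4,3) (4,2) (5,5) (3,5) (2,5) (1,5) (0,5) [ray(0,-1) blocked at (4,2)]
Union (15 distinct): (0,1) (0,3) (0,5) (1,0) (1,4) (1,5) (2,5) (3,0) (3,4) (3,5) (4,1) (4,2) (4,3) (4,4) (5,5)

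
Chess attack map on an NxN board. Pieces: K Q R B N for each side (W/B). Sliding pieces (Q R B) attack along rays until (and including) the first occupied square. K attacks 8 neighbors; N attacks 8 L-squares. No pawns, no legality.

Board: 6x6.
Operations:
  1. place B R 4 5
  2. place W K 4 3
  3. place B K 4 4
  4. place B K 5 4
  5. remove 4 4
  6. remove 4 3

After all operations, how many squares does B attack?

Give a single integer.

Op 1: place BR@(4,5)
Op 2: place WK@(4,3)
Op 3: place BK@(4,4)
Op 4: place BK@(5,4)
Op 5: remove (4,4)
Op 6: remove (4,3)
Per-piece attacks for B:
  BR@(4,5): attacks (4,4) (4,3) (4,2) (4,1) (4,0) (5,5) (3,5) (2,5) (1,5) (0,5)
  BK@(5,4): attacks (5,5) (5,3) (4,4) (4,5) (4,3)
Union (12 distinct): (0,5) (1,5) (2,5) (3,5) (4,0) (4,1) (4,2) (4,3) (4,4) (4,5) (5,3) (5,5)

Answer: 12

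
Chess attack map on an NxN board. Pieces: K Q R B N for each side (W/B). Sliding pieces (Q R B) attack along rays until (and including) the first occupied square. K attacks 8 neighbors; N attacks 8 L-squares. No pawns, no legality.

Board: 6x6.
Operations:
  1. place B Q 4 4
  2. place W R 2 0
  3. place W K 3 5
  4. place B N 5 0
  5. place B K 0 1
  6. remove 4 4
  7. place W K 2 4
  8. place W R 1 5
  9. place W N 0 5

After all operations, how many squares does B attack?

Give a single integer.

Op 1: place BQ@(4,4)
Op 2: place WR@(2,0)
Op 3: place WK@(3,5)
Op 4: place BN@(5,0)
Op 5: place BK@(0,1)
Op 6: remove (4,4)
Op 7: place WK@(2,4)
Op 8: place WR@(1,5)
Op 9: place WN@(0,5)
Per-piece attacks for B:
  BK@(0,1): attacks (0,2) (0,0) (1,1) (1,2) (1,0)
  BN@(5,0): attacks (4,2) (3,1)
Union (7 distinct): (0,0) (0,2) (1,0) (1,1) (1,2) (3,1) (4,2)

Answer: 7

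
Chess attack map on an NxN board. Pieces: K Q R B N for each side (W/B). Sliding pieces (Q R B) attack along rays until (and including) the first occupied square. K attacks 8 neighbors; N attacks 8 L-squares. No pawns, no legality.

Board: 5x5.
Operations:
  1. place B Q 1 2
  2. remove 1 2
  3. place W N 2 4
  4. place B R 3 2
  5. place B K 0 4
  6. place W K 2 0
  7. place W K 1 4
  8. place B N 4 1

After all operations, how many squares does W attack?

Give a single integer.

Op 1: place BQ@(1,2)
Op 2: remove (1,2)
Op 3: place WN@(2,4)
Op 4: place BR@(3,2)
Op 5: place BK@(0,4)
Op 6: place WK@(2,0)
Op 7: place WK@(1,4)
Op 8: place BN@(4,1)
Per-piece attacks for W:
  WK@(1,4): attacks (1,3) (2,4) (0,4) (2,3) (0,3)
  WK@(2,0): attacks (2,1) (3,0) (1,0) (3,1) (1,1)
  WN@(2,4): attacks (3,2) (4,3) (1,2) (0,3)
Union (13 distinct): (0,3) (0,4) (1,0) (1,1) (1,2) (1,3) (2,1) (2,3) (2,4) (3,0) (3,1) (3,2) (4,3)

Answer: 13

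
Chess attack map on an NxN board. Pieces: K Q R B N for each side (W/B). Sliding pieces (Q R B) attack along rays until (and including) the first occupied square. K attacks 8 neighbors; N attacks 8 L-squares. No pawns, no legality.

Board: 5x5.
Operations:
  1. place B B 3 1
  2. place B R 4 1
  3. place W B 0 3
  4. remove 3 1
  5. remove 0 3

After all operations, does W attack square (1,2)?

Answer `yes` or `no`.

Answer: no

Derivation:
Op 1: place BB@(3,1)
Op 2: place BR@(4,1)
Op 3: place WB@(0,3)
Op 4: remove (3,1)
Op 5: remove (0,3)
Per-piece attacks for W:
W attacks (1,2): no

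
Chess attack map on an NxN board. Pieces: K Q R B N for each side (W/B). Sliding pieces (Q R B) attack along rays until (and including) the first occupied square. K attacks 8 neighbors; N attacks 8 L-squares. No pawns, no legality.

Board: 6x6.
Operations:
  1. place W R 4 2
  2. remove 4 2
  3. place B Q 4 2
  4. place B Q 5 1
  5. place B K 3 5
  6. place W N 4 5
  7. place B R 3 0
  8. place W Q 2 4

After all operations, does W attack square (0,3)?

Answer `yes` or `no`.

Op 1: place WR@(4,2)
Op 2: remove (4,2)
Op 3: place BQ@(4,2)
Op 4: place BQ@(5,1)
Op 5: place BK@(3,5)
Op 6: place WN@(4,5)
Op 7: place BR@(3,0)
Op 8: place WQ@(2,4)
Per-piece attacks for W:
  WQ@(2,4): attacks (2,5) (2,3) (2,2) (2,1) (2,0) (3,4) (4,4) (5,4) (1,4) (0,4) (3,5) (3,3) (4,2) (1,5) (1,3) (0,2) [ray(1,1) blocked at (3,5); ray(1,-1) blocked at (4,2)]
  WN@(4,5): attacks (5,3) (3,3) (2,4)
W attacks (0,3): no

Answer: no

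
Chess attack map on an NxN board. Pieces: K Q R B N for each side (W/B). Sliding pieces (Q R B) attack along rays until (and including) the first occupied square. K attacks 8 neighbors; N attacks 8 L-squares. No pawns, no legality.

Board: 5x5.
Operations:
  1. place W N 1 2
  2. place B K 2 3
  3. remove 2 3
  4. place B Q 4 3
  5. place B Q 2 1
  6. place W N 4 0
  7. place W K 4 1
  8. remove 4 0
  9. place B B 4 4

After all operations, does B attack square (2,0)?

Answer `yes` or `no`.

Op 1: place WN@(1,2)
Op 2: place BK@(2,3)
Op 3: remove (2,3)
Op 4: place BQ@(4,3)
Op 5: place BQ@(2,1)
Op 6: place WN@(4,0)
Op 7: place WK@(4,1)
Op 8: remove (4,0)
Op 9: place BB@(4,4)
Per-piece attacks for B:
  BQ@(2,1): attacks (2,2) (2,3) (2,4) (2,0) (3,1) (4,1) (1,1) (0,1) (3,2) (4,3) (3,0) (1,2) (1,0) [ray(1,0) blocked at (4,1); ray(1,1) blocked at (4,3); ray(-1,1) blocked at (1,2)]
  BQ@(4,3): attacks (4,4) (4,2) (4,1) (3,3) (2,3) (1,3) (0,3) (3,4) (3,2) (2,1) [ray(0,1) blocked at (4,4); ray(0,-1) blocked at (4,1); ray(-1,-1) blocked at (2,1)]
  BB@(4,4): attacks (3,3) (2,2) (1,1) (0,0)
B attacks (2,0): yes

Answer: yes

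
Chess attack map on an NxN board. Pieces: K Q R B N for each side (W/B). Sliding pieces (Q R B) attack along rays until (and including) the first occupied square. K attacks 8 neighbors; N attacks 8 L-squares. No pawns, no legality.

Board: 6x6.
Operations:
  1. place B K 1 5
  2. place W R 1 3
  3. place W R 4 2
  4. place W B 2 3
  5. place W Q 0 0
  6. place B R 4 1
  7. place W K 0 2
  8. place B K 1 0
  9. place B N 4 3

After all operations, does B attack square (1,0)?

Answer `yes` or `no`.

Answer: no

Derivation:
Op 1: place BK@(1,5)
Op 2: place WR@(1,3)
Op 3: place WR@(4,2)
Op 4: place WB@(2,3)
Op 5: place WQ@(0,0)
Op 6: place BR@(4,1)
Op 7: place WK@(0,2)
Op 8: place BK@(1,0)
Op 9: place BN@(4,3)
Per-piece attacks for B:
  BK@(1,0): attacks (1,1) (2,0) (0,0) (2,1) (0,1)
  BK@(1,5): attacks (1,4) (2,5) (0,5) (2,4) (0,4)
  BR@(4,1): attacks (4,2) (4,0) (5,1) (3,1) (2,1) (1,1) (0,1) [ray(0,1) blocked at (4,2)]
  BN@(4,3): attacks (5,5) (3,5) (2,4) (5,1) (3,1) (2,2)
B attacks (1,0): no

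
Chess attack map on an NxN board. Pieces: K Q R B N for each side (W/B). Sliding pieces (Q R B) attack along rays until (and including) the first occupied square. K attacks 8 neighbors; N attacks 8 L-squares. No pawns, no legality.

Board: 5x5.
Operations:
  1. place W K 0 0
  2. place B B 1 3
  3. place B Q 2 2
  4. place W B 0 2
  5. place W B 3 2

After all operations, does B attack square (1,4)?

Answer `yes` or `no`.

Answer: no

Derivation:
Op 1: place WK@(0,0)
Op 2: place BB@(1,3)
Op 3: place BQ@(2,2)
Op 4: place WB@(0,2)
Op 5: place WB@(3,2)
Per-piece attacks for B:
  BB@(1,3): attacks (2,4) (2,2) (0,4) (0,2) [ray(1,-1) blocked at (2,2); ray(-1,-1) blocked at (0,2)]
  BQ@(2,2): attacks (2,3) (2,4) (2,1) (2,0) (3,2) (1,2) (0,2) (3,3) (4,4) (3,1) (4,0) (1,3) (1,1) (0,0) [ray(1,0) blocked at (3,2); ray(-1,0) blocked at (0,2); ray(-1,1) blocked at (1,3); ray(-1,-1) blocked at (0,0)]
B attacks (1,4): no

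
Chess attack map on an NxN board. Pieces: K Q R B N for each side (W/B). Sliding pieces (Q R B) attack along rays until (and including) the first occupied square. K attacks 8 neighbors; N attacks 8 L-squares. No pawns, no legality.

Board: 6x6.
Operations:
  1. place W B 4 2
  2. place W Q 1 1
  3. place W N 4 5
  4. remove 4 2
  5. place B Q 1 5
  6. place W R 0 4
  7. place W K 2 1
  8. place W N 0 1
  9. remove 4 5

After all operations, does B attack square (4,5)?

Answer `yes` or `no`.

Op 1: place WB@(4,2)
Op 2: place WQ@(1,1)
Op 3: place WN@(4,5)
Op 4: remove (4,2)
Op 5: place BQ@(1,5)
Op 6: place WR@(0,4)
Op 7: place WK@(2,1)
Op 8: place WN@(0,1)
Op 9: remove (4,5)
Per-piece attacks for B:
  BQ@(1,5): attacks (1,4) (1,3) (1,2) (1,1) (2,5) (3,5) (4,5) (5,5) (0,5) (2,4) (3,3) (4,2) (5,1) (0,4) [ray(0,-1) blocked at (1,1); ray(-1,-1) blocked at (0,4)]
B attacks (4,5): yes

Answer: yes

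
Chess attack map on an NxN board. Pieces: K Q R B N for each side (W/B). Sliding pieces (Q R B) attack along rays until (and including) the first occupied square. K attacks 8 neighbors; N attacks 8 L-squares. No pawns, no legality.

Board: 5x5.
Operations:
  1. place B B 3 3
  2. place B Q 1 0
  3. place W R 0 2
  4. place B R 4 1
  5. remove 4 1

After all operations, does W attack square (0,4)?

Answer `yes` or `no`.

Op 1: place BB@(3,3)
Op 2: place BQ@(1,0)
Op 3: place WR@(0,2)
Op 4: place BR@(4,1)
Op 5: remove (4,1)
Per-piece attacks for W:
  WR@(0,2): attacks (0,3) (0,4) (0,1) (0,0) (1,2) (2,2) (3,2) (4,2)
W attacks (0,4): yes

Answer: yes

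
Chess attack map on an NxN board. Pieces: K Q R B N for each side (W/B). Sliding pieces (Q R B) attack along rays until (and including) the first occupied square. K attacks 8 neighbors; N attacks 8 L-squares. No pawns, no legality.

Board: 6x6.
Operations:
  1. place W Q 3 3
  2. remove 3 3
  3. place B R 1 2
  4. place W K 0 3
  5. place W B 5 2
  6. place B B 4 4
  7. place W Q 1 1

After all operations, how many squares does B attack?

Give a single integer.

Answer: 13

Derivation:
Op 1: place WQ@(3,3)
Op 2: remove (3,3)
Op 3: place BR@(1,2)
Op 4: place WK@(0,3)
Op 5: place WB@(5,2)
Op 6: place BB@(4,4)
Op 7: place WQ@(1,1)
Per-piece attacks for B:
  BR@(1,2): attacks (1,3) (1,4) (1,5) (1,1) (2,2) (3,2) (4,2) (5,2) (0,2) [ray(0,-1) blocked at (1,1); ray(1,0) blocked at (5,2)]
  BB@(4,4): attacks (5,5) (5,3) (3,5) (3,3) (2,2) (1,1) [ray(-1,-1) blocked at (1,1)]
Union (13 distinct): (0,2) (1,1) (1,3) (1,4) (1,5) (2,2) (3,2) (3,3) (3,5) (4,2) (5,2) (5,3) (5,5)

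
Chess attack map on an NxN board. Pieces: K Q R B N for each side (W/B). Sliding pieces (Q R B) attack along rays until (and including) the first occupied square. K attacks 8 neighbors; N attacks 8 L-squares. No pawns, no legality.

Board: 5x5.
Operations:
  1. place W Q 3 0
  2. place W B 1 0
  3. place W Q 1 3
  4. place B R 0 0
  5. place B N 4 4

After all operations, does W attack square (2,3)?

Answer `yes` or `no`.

Op 1: place WQ@(3,0)
Op 2: place WB@(1,0)
Op 3: place WQ@(1,3)
Op 4: place BR@(0,0)
Op 5: place BN@(4,4)
Per-piece attacks for W:
  WB@(1,0): attacks (2,1) (3,2) (4,3) (0,1)
  WQ@(1,3): attacks (1,4) (1,2) (1,1) (1,0) (2,3) (3,3) (4,3) (0,3) (2,4) (2,2) (3,1) (4,0) (0,4) (0,2) [ray(0,-1) blocked at (1,0)]
  WQ@(3,0): attacks (3,1) (3,2) (3,3) (3,4) (4,0) (2,0) (1,0) (4,1) (2,1) (1,2) (0,3) [ray(-1,0) blocked at (1,0)]
W attacks (2,3): yes

Answer: yes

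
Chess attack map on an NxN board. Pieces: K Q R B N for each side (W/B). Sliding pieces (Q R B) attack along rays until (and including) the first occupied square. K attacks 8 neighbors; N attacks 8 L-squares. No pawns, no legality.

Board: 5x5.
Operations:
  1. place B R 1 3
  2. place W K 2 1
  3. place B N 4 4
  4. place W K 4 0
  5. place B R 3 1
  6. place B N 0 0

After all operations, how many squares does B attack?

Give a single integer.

Op 1: place BR@(1,3)
Op 2: place WK@(2,1)
Op 3: place BN@(4,4)
Op 4: place WK@(4,0)
Op 5: place BR@(3,1)
Op 6: place BN@(0,0)
Per-piece attacks for B:
  BN@(0,0): attacks (1,2) (2,1)
  BR@(1,3): attacks (1,4) (1,2) (1,1) (1,0) (2,3) (3,3) (4,3) (0,3)
  BR@(3,1): attacks (3,2) (3,3) (3,4) (3,0) (4,1) (2,1) [ray(-1,0) blocked at (2,1)]
  BN@(4,4): attacks (3,2) (2,3)
Union (13 distinct): (0,3) (1,0) (1,1) (1,2) (1,4) (2,1) (2,3) (3,0) (3,2) (3,3) (3,4) (4,1) (4,3)

Answer: 13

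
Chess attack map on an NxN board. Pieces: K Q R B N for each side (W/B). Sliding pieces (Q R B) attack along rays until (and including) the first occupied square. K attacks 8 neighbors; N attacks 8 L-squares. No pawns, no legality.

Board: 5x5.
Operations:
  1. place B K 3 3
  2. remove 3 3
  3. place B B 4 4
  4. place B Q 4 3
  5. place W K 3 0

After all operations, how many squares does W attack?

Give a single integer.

Op 1: place BK@(3,3)
Op 2: remove (3,3)
Op 3: place BB@(4,4)
Op 4: place BQ@(4,3)
Op 5: place WK@(3,0)
Per-piece attacks for W:
  WK@(3,0): attacks (3,1) (4,0) (2,0) (4,1) (2,1)
Union (5 distinct): (2,0) (2,1) (3,1) (4,0) (4,1)

Answer: 5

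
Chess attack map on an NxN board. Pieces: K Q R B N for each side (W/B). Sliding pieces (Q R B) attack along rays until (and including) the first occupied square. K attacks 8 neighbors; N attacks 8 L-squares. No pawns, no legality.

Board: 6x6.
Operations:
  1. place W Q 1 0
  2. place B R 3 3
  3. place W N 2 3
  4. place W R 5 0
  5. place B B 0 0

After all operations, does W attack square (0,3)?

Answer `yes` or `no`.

Op 1: place WQ@(1,0)
Op 2: place BR@(3,3)
Op 3: place WN@(2,3)
Op 4: place WR@(5,0)
Op 5: place BB@(0,0)
Per-piece attacks for W:
  WQ@(1,0): attacks (1,1) (1,2) (1,3) (1,4) (1,5) (2,0) (3,0) (4,0) (5,0) (0,0) (2,1) (3,2) (4,3) (5,4) (0,1) [ray(1,0) blocked at (5,0); ray(-1,0) blocked at (0,0)]
  WN@(2,3): attacks (3,5) (4,4) (1,5) (0,4) (3,1) (4,2) (1,1) (0,2)
  WR@(5,0): attacks (5,1) (5,2) (5,3) (5,4) (5,5) (4,0) (3,0) (2,0) (1,0) [ray(-1,0) blocked at (1,0)]
W attacks (0,3): no

Answer: no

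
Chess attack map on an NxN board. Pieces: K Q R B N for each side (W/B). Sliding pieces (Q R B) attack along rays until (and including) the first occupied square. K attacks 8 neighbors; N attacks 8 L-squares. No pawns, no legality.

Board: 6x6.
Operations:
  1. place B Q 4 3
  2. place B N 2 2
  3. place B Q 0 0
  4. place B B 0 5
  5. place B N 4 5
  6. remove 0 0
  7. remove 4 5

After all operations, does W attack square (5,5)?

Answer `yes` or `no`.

Answer: no

Derivation:
Op 1: place BQ@(4,3)
Op 2: place BN@(2,2)
Op 3: place BQ@(0,0)
Op 4: place BB@(0,5)
Op 5: place BN@(4,5)
Op 6: remove (0,0)
Op 7: remove (4,5)
Per-piece attacks for W:
W attacks (5,5): no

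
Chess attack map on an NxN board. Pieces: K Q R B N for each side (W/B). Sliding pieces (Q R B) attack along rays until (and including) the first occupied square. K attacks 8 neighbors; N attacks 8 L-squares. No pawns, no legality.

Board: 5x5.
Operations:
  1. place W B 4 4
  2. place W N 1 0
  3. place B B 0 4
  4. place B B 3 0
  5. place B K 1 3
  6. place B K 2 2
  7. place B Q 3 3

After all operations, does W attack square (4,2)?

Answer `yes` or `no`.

Op 1: place WB@(4,4)
Op 2: place WN@(1,0)
Op 3: place BB@(0,4)
Op 4: place BB@(3,0)
Op 5: place BK@(1,3)
Op 6: place BK@(2,2)
Op 7: place BQ@(3,3)
Per-piece attacks for W:
  WN@(1,0): attacks (2,2) (3,1) (0,2)
  WB@(4,4): attacks (3,3) [ray(-1,-1) blocked at (3,3)]
W attacks (4,2): no

Answer: no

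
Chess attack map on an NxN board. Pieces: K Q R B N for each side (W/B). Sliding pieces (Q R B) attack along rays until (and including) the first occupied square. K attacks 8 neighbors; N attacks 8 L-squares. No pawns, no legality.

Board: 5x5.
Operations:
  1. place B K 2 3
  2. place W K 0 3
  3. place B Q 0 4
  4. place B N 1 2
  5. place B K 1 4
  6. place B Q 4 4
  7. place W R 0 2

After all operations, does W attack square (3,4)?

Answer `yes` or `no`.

Answer: no

Derivation:
Op 1: place BK@(2,3)
Op 2: place WK@(0,3)
Op 3: place BQ@(0,4)
Op 4: place BN@(1,2)
Op 5: place BK@(1,4)
Op 6: place BQ@(4,4)
Op 7: place WR@(0,2)
Per-piece attacks for W:
  WR@(0,2): attacks (0,3) (0,1) (0,0) (1,2) [ray(0,1) blocked at (0,3); ray(1,0) blocked at (1,2)]
  WK@(0,3): attacks (0,4) (0,2) (1,3) (1,4) (1,2)
W attacks (3,4): no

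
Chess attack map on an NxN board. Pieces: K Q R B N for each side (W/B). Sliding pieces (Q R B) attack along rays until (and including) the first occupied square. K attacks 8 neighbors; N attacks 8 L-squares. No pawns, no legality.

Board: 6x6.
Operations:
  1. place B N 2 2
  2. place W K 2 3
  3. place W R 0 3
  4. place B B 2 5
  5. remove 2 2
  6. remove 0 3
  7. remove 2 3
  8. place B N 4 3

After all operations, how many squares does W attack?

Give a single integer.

Answer: 0

Derivation:
Op 1: place BN@(2,2)
Op 2: place WK@(2,3)
Op 3: place WR@(0,3)
Op 4: place BB@(2,5)
Op 5: remove (2,2)
Op 6: remove (0,3)
Op 7: remove (2,3)
Op 8: place BN@(4,3)
Per-piece attacks for W:
Union (0 distinct): (none)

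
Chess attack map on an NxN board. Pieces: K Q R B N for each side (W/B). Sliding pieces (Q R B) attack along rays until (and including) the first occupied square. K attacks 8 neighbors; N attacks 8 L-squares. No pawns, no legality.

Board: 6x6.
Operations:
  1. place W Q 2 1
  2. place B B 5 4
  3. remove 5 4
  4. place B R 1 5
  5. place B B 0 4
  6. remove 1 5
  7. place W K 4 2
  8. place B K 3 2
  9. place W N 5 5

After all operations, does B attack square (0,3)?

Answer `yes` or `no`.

Op 1: place WQ@(2,1)
Op 2: place BB@(5,4)
Op 3: remove (5,4)
Op 4: place BR@(1,5)
Op 5: place BB@(0,4)
Op 6: remove (1,5)
Op 7: place WK@(4,2)
Op 8: place BK@(3,2)
Op 9: place WN@(5,5)
Per-piece attacks for B:
  BB@(0,4): attacks (1,5) (1,3) (2,2) (3,1) (4,0)
  BK@(3,2): attacks (3,3) (3,1) (4,2) (2,2) (4,3) (4,1) (2,3) (2,1)
B attacks (0,3): no

Answer: no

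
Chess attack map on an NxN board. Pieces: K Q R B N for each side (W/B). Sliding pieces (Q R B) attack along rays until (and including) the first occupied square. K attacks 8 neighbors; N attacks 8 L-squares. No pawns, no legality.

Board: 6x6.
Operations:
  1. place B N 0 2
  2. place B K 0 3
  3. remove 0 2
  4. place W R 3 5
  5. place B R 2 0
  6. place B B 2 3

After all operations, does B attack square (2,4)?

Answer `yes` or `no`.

Op 1: place BN@(0,2)
Op 2: place BK@(0,3)
Op 3: remove (0,2)
Op 4: place WR@(3,5)
Op 5: place BR@(2,0)
Op 6: place BB@(2,3)
Per-piece attacks for B:
  BK@(0,3): attacks (0,4) (0,2) (1,3) (1,4) (1,2)
  BR@(2,0): attacks (2,1) (2,2) (2,3) (3,0) (4,0) (5,0) (1,0) (0,0) [ray(0,1) blocked at (2,3)]
  BB@(2,3): attacks (3,4) (4,5) (3,2) (4,1) (5,0) (1,4) (0,5) (1,2) (0,1)
B attacks (2,4): no

Answer: no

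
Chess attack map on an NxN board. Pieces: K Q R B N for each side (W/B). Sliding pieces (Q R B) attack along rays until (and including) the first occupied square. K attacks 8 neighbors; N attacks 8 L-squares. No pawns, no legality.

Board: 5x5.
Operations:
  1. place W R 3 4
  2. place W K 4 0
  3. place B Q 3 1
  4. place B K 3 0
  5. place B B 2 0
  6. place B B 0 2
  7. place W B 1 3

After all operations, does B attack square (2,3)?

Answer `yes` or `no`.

Op 1: place WR@(3,4)
Op 2: place WK@(4,0)
Op 3: place BQ@(3,1)
Op 4: place BK@(3,0)
Op 5: place BB@(2,0)
Op 6: place BB@(0,2)
Op 7: place WB@(1,3)
Per-piece attacks for B:
  BB@(0,2): attacks (1,3) (1,1) (2,0) [ray(1,1) blocked at (1,3); ray(1,-1) blocked at (2,0)]
  BB@(2,0): attacks (3,1) (1,1) (0,2) [ray(1,1) blocked at (3,1); ray(-1,1) blocked at (0,2)]
  BK@(3,0): attacks (3,1) (4,0) (2,0) (4,1) (2,1)
  BQ@(3,1): attacks (3,2) (3,3) (3,4) (3,0) (4,1) (2,1) (1,1) (0,1) (4,2) (4,0) (2,2) (1,3) (2,0) [ray(0,1) blocked at (3,4); ray(0,-1) blocked at (3,0); ray(1,-1) blocked at (4,0); ray(-1,1) blocked at (1,3); ray(-1,-1) blocked at (2,0)]
B attacks (2,3): no

Answer: no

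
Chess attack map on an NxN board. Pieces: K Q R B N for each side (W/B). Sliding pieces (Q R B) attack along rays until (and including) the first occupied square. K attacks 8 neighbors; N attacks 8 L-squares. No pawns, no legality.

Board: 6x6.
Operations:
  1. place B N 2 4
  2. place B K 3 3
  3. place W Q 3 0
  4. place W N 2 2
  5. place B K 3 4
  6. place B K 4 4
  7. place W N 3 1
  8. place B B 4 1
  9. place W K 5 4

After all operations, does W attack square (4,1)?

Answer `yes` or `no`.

Answer: yes

Derivation:
Op 1: place BN@(2,4)
Op 2: place BK@(3,3)
Op 3: place WQ@(3,0)
Op 4: place WN@(2,2)
Op 5: place BK@(3,4)
Op 6: place BK@(4,4)
Op 7: place WN@(3,1)
Op 8: place BB@(4,1)
Op 9: place WK@(5,4)
Per-piece attacks for W:
  WN@(2,2): attacks (3,4) (4,3) (1,4) (0,3) (3,0) (4,1) (1,0) (0,1)
  WQ@(3,0): attacks (3,1) (4,0) (5,0) (2,0) (1,0) (0,0) (4,1) (2,1) (1,2) (0,3) [ray(0,1) blocked at (3,1); ray(1,1) blocked at (4,1)]
  WN@(3,1): attacks (4,3) (5,2) (2,3) (1,2) (5,0) (1,0)
  WK@(5,4): attacks (5,5) (5,3) (4,4) (4,5) (4,3)
W attacks (4,1): yes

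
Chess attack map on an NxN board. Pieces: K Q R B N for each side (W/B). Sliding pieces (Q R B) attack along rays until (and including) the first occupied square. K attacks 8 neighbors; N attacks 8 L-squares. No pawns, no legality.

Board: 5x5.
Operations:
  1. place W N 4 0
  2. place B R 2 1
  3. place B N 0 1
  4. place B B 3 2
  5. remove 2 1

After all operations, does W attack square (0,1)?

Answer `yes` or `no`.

Answer: no

Derivation:
Op 1: place WN@(4,0)
Op 2: place BR@(2,1)
Op 3: place BN@(0,1)
Op 4: place BB@(3,2)
Op 5: remove (2,1)
Per-piece attacks for W:
  WN@(4,0): attacks (3,2) (2,1)
W attacks (0,1): no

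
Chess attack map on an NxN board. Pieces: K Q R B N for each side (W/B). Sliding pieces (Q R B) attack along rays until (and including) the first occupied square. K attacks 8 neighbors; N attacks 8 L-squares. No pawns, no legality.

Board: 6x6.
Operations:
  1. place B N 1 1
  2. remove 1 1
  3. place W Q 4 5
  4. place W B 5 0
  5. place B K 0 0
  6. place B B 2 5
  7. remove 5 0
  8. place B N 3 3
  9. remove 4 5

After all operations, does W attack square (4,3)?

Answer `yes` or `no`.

Op 1: place BN@(1,1)
Op 2: remove (1,1)
Op 3: place WQ@(4,5)
Op 4: place WB@(5,0)
Op 5: place BK@(0,0)
Op 6: place BB@(2,5)
Op 7: remove (5,0)
Op 8: place BN@(3,3)
Op 9: remove (4,5)
Per-piece attacks for W:
W attacks (4,3): no

Answer: no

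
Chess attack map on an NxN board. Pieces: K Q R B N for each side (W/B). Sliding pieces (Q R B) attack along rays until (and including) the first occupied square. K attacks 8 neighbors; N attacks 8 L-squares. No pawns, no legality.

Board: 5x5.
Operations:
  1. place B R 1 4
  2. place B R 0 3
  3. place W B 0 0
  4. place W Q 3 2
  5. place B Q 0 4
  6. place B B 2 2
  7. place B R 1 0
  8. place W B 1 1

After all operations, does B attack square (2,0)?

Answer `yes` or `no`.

Op 1: place BR@(1,4)
Op 2: place BR@(0,3)
Op 3: place WB@(0,0)
Op 4: place WQ@(3,2)
Op 5: place BQ@(0,4)
Op 6: place BB@(2,2)
Op 7: place BR@(1,0)
Op 8: place WB@(1,1)
Per-piece attacks for B:
  BR@(0,3): attacks (0,4) (0,2) (0,1) (0,0) (1,3) (2,3) (3,3) (4,3) [ray(0,1) blocked at (0,4); ray(0,-1) blocked at (0,0)]
  BQ@(0,4): attacks (0,3) (1,4) (1,3) (2,2) [ray(0,-1) blocked at (0,3); ray(1,0) blocked at (1,4); ray(1,-1) blocked at (2,2)]
  BR@(1,0): attacks (1,1) (2,0) (3,0) (4,0) (0,0) [ray(0,1) blocked at (1,1); ray(-1,0) blocked at (0,0)]
  BR@(1,4): attacks (1,3) (1,2) (1,1) (2,4) (3,4) (4,4) (0,4) [ray(0,-1) blocked at (1,1); ray(-1,0) blocked at (0,4)]
  BB@(2,2): attacks (3,3) (4,4) (3,1) (4,0) (1,3) (0,4) (1,1) [ray(-1,1) blocked at (0,4); ray(-1,-1) blocked at (1,1)]
B attacks (2,0): yes

Answer: yes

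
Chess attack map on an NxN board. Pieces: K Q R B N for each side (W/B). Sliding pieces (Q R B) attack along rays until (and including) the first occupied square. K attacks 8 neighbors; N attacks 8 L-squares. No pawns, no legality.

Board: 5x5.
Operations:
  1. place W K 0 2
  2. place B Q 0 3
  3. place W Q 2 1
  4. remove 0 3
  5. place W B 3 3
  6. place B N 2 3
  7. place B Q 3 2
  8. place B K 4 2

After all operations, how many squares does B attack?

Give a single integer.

Op 1: place WK@(0,2)
Op 2: place BQ@(0,3)
Op 3: place WQ@(2,1)
Op 4: remove (0,3)
Op 5: place WB@(3,3)
Op 6: place BN@(2,3)
Op 7: place BQ@(3,2)
Op 8: place BK@(4,2)
Per-piece attacks for B:
  BN@(2,3): attacks (4,4) (0,4) (3,1) (4,2) (1,1) (0,2)
  BQ@(3,2): attacks (3,3) (3,1) (3,0) (4,2) (2,2) (1,2) (0,2) (4,3) (4,1) (2,3) (2,1) [ray(0,1) blocked at (3,3); ray(1,0) blocked at (4,2); ray(-1,0) blocked at (0,2); ray(-1,1) blocked at (2,3); ray(-1,-1) blocked at (2,1)]
  BK@(4,2): attacks (4,3) (4,1) (3,2) (3,3) (3,1)
Union (15 distinct): (0,2) (0,4) (1,1) (1,2) (2,1) (2,2) (2,3) (3,0) (3,1) (3,2) (3,3) (4,1) (4,2) (4,3) (4,4)

Answer: 15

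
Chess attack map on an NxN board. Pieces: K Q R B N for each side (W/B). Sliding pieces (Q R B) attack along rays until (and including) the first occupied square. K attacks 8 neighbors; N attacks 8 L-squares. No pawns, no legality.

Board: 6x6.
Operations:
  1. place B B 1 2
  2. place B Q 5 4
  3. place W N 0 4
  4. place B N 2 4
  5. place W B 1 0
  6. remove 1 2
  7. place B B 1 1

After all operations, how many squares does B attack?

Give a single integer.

Answer: 21

Derivation:
Op 1: place BB@(1,2)
Op 2: place BQ@(5,4)
Op 3: place WN@(0,4)
Op 4: place BN@(2,4)
Op 5: place WB@(1,0)
Op 6: remove (1,2)
Op 7: place BB@(1,1)
Per-piece attacks for B:
  BB@(1,1): attacks (2,2) (3,3) (4,4) (5,5) (2,0) (0,2) (0,0)
  BN@(2,4): attacks (4,5) (0,5) (3,2) (4,3) (1,2) (0,3)
  BQ@(5,4): attacks (5,5) (5,3) (5,2) (5,1) (5,0) (4,4) (3,4) (2,4) (4,5) (4,3) (3,2) (2,1) (1,0) [ray(-1,0) blocked at (2,4); ray(-1,-1) blocked at (1,0)]
Union (21 distinct): (0,0) (0,2) (0,3) (0,5) (1,0) (1,2) (2,0) (2,1) (2,2) (2,4) (3,2) (3,3) (3,4) (4,3) (4,4) (4,5) (5,0) (5,1) (5,2) (5,3) (5,5)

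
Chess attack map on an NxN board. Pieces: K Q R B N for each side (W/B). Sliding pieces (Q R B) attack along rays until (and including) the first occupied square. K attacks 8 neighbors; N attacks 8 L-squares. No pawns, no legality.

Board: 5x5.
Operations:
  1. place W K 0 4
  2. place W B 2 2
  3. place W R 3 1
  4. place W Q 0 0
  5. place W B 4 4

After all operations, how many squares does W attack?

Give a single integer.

Op 1: place WK@(0,4)
Op 2: place WB@(2,2)
Op 3: place WR@(3,1)
Op 4: place WQ@(0,0)
Op 5: place WB@(4,4)
Per-piece attacks for W:
  WQ@(0,0): attacks (0,1) (0,2) (0,3) (0,4) (1,0) (2,0) (3,0) (4,0) (1,1) (2,2) [ray(0,1) blocked at (0,4); ray(1,1) blocked at (2,2)]
  WK@(0,4): attacks (0,3) (1,4) (1,3)
  WB@(2,2): attacks (3,3) (4,4) (3,1) (1,3) (0,4) (1,1) (0,0) [ray(1,1) blocked at (4,4); ray(1,-1) blocked at (3,1); ray(-1,1) blocked at (0,4); ray(-1,-1) blocked at (0,0)]
  WR@(3,1): attacks (3,2) (3,3) (3,4) (3,0) (4,1) (2,1) (1,1) (0,1)
  WB@(4,4): attacks (3,3) (2,2) [ray(-1,-1) blocked at (2,2)]
Union (20 distinct): (0,0) (0,1) (0,2) (0,3) (0,4) (1,0) (1,1) (1,3) (1,4) (2,0) (2,1) (2,2) (3,0) (3,1) (3,2) (3,3) (3,4) (4,0) (4,1) (4,4)

Answer: 20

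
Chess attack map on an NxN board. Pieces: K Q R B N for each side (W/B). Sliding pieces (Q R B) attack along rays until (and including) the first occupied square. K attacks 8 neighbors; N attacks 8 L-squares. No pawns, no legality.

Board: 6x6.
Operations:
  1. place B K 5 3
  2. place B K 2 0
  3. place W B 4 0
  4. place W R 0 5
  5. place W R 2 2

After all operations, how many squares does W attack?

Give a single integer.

Answer: 21

Derivation:
Op 1: place BK@(5,3)
Op 2: place BK@(2,0)
Op 3: place WB@(4,0)
Op 4: place WR@(0,5)
Op 5: place WR@(2,2)
Per-piece attacks for W:
  WR@(0,5): attacks (0,4) (0,3) (0,2) (0,1) (0,0) (1,5) (2,5) (3,5) (4,5) (5,5)
  WR@(2,2): attacks (2,3) (2,4) (2,5) (2,1) (2,0) (3,2) (4,2) (5,2) (1,2) (0,2) [ray(0,-1) blocked at (2,0)]
  WB@(4,0): attacks (5,1) (3,1) (2,2) [ray(-1,1) blocked at (2,2)]
Union (21 distinct): (0,0) (0,1) (0,2) (0,3) (0,4) (1,2) (1,5) (2,0) (2,1) (2,2) (2,3) (2,4) (2,5) (3,1) (3,2) (3,5) (4,2) (4,5) (5,1) (5,2) (5,5)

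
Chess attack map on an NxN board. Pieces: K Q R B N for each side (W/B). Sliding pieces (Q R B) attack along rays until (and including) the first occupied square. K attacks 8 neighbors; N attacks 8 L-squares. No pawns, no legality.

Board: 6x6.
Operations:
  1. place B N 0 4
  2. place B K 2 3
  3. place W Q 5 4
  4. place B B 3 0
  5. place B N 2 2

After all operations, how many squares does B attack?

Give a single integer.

Answer: 18

Derivation:
Op 1: place BN@(0,4)
Op 2: place BK@(2,3)
Op 3: place WQ@(5,4)
Op 4: place BB@(3,0)
Op 5: place BN@(2,2)
Per-piece attacks for B:
  BN@(0,4): attacks (2,5) (1,2) (2,3)
  BN@(2,2): attacks (3,4) (4,3) (1,4) (0,3) (3,0) (4,1) (1,0) (0,1)
  BK@(2,3): attacks (2,4) (2,2) (3,3) (1,3) (3,4) (3,2) (1,4) (1,2)
  BB@(3,0): attacks (4,1) (5,2) (2,1) (1,2) (0,3)
Union (18 distinct): (0,1) (0,3) (1,0) (1,2) (1,3) (1,4) (2,1) (2,2) (2,3) (2,4) (2,5) (3,0) (3,2) (3,3) (3,4) (4,1) (4,3) (5,2)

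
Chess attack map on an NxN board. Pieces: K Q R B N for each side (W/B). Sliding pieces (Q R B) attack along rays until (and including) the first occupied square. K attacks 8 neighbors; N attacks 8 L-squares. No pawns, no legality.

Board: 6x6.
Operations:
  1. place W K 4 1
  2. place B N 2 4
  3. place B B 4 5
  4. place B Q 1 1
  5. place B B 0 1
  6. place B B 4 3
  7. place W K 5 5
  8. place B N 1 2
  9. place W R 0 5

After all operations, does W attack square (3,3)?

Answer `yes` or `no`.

Answer: no

Derivation:
Op 1: place WK@(4,1)
Op 2: place BN@(2,4)
Op 3: place BB@(4,5)
Op 4: place BQ@(1,1)
Op 5: place BB@(0,1)
Op 6: place BB@(4,3)
Op 7: place WK@(5,5)
Op 8: place BN@(1,2)
Op 9: place WR@(0,5)
Per-piece attacks for W:
  WR@(0,5): attacks (0,4) (0,3) (0,2) (0,1) (1,5) (2,5) (3,5) (4,5) [ray(0,-1) blocked at (0,1); ray(1,0) blocked at (4,5)]
  WK@(4,1): attacks (4,2) (4,0) (5,1) (3,1) (5,2) (5,0) (3,2) (3,0)
  WK@(5,5): attacks (5,4) (4,5) (4,4)
W attacks (3,3): no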